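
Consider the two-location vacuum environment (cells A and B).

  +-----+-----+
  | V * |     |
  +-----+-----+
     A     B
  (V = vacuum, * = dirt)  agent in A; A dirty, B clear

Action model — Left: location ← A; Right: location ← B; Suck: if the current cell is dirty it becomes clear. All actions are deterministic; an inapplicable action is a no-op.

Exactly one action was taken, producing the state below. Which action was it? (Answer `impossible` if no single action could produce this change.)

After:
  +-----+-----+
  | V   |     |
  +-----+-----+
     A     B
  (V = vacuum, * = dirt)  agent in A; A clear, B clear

Suck

try  Left: in A — A dirty, B clear
try Right: in B — A dirty, B clear
try  Suck: in A — A clear, B clear  ← match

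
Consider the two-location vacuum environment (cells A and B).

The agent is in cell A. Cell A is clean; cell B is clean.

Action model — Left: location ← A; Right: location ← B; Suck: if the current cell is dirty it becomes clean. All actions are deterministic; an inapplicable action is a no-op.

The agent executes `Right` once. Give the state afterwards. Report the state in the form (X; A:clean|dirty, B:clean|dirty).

(B; A:clean, B:clean)

start: (A; A:clean, B:clean)
1) do Right; now (B; A:clean, B:clean)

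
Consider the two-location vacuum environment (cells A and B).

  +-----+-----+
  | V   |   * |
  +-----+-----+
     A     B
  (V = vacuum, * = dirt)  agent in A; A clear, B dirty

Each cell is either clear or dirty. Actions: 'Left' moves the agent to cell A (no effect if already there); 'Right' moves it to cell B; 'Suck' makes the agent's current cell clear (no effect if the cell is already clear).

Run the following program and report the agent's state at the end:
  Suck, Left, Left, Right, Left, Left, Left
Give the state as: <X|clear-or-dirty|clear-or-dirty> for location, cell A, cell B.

t=1 Suck ⇒ <A|clear|dirty>
t=2 Left ⇒ <A|clear|dirty>
t=3 Left ⇒ <A|clear|dirty>
t=4 Right ⇒ <B|clear|dirty>
t=5 Left ⇒ <A|clear|dirty>
t=6 Left ⇒ <A|clear|dirty>
t=7 Left ⇒ <A|clear|dirty>

<A|clear|dirty>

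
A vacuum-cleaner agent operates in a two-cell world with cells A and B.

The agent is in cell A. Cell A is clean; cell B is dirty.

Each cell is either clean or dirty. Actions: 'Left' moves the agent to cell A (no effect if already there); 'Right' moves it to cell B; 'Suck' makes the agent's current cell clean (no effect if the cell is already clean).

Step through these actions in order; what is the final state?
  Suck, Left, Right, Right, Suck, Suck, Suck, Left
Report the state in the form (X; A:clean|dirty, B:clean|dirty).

(A; A:clean, B:clean)

1. Suck → (A; A:clean, B:dirty)
2. Left → (A; A:clean, B:dirty)
3. Right → (B; A:clean, B:dirty)
4. Right → (B; A:clean, B:dirty)
5. Suck → (B; A:clean, B:clean)
6. Suck → (B; A:clean, B:clean)
7. Suck → (B; A:clean, B:clean)
8. Left → (A; A:clean, B:clean)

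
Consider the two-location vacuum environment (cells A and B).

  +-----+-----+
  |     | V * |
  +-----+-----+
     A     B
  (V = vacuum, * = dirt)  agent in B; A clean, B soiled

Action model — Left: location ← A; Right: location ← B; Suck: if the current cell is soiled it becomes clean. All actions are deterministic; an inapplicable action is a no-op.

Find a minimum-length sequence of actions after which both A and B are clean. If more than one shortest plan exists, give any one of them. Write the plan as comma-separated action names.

t=1 Suck ⇒ loc=B A=clean B=clean
min 1: B is soiled, one Suck

Suck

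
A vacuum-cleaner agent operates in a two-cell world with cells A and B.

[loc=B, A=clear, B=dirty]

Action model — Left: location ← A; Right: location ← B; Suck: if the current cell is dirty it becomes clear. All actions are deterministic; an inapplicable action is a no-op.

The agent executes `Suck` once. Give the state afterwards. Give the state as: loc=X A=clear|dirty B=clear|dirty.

loc=B A=clear B=clear

start: loc=B A=clear B=dirty
1) do Suck; now loc=B A=clear B=clear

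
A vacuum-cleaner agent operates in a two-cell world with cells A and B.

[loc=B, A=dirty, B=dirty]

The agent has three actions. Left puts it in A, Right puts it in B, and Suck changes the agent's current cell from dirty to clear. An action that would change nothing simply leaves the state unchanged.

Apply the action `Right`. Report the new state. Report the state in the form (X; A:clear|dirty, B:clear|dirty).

(B; A:dirty, B:dirty)

start: (B; A:dirty, B:dirty)
[1] after Right: (B; A:dirty, B:dirty)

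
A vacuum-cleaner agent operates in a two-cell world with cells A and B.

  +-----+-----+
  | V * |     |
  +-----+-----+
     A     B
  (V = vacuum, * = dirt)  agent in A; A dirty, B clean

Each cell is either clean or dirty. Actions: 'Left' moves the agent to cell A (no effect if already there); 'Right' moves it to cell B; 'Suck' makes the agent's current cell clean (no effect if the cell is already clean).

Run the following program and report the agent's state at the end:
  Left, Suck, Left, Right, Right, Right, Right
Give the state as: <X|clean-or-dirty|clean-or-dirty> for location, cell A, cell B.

<B|clean|clean>

step 1/7 (Left): <A|dirty|clean>
step 2/7 (Suck): <A|clean|clean>
step 3/7 (Left): <A|clean|clean>
step 4/7 (Right): <B|clean|clean>
step 5/7 (Right): <B|clean|clean>
step 6/7 (Right): <B|clean|clean>
step 7/7 (Right): <B|clean|clean>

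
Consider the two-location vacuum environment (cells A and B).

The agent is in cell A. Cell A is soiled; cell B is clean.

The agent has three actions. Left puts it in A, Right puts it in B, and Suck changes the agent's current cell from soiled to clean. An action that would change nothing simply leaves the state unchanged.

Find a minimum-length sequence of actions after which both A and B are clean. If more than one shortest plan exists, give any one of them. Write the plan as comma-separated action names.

1. Suck → loc=A A=clean B=clean
min 1: A is soiled, one Suck

Suck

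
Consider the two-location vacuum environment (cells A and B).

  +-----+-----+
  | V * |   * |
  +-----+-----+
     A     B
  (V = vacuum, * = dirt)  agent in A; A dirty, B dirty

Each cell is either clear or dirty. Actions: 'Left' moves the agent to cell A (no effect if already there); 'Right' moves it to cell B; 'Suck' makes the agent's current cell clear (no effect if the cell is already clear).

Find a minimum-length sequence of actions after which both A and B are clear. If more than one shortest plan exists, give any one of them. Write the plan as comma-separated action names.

1. Suck → <A|clear|dirty>
2. Right → <B|clear|dirty>
3. Suck → <B|clear|clear>
min 3: Suck A + move + Suck B

Suck, Right, Suck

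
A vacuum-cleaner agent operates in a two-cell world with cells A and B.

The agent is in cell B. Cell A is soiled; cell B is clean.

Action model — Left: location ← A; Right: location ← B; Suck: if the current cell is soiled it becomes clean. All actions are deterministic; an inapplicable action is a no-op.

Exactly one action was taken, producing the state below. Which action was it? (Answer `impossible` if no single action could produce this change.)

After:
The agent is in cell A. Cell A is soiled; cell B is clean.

try  Left: loc=A A=soiled B=clean  ← match
try Right: loc=B A=soiled B=clean
try  Suck: loc=B A=soiled B=clean

Left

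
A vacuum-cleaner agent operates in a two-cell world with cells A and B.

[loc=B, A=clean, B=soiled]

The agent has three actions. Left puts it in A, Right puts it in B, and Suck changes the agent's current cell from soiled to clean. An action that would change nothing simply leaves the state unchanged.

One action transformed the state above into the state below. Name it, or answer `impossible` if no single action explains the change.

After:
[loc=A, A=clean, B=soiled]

try  Left: <A|clean|soiled>  ← match
try Right: <B|clean|soiled>
try  Suck: <B|clean|clean>

Left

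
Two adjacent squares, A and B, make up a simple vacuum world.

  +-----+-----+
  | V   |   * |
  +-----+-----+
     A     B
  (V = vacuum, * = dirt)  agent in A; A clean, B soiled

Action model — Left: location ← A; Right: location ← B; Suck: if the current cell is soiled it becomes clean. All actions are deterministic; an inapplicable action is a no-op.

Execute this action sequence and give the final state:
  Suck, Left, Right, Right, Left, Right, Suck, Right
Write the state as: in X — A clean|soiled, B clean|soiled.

in B — A clean, B clean

t=1 Suck ⇒ in A — A clean, B soiled
t=2 Left ⇒ in A — A clean, B soiled
t=3 Right ⇒ in B — A clean, B soiled
t=4 Right ⇒ in B — A clean, B soiled
t=5 Left ⇒ in A — A clean, B soiled
t=6 Right ⇒ in B — A clean, B soiled
t=7 Suck ⇒ in B — A clean, B clean
t=8 Right ⇒ in B — A clean, B clean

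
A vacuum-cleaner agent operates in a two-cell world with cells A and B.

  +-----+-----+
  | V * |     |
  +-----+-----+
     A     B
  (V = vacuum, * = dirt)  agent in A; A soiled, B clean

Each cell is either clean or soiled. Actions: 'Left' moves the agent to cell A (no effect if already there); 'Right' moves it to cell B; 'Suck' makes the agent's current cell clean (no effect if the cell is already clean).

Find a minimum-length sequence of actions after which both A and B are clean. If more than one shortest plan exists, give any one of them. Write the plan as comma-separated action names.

[1] after Suck: (A; A:clean, B:clean)
min 1: A is soiled, one Suck

Suck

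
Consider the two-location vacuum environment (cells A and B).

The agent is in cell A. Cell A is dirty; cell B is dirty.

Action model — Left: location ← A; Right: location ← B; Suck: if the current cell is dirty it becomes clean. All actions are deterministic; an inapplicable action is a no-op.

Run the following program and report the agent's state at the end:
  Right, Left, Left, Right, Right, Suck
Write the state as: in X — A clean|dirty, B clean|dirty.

[1] after Right: in B — A dirty, B dirty
[2] after Left: in A — A dirty, B dirty
[3] after Left: in A — A dirty, B dirty
[4] after Right: in B — A dirty, B dirty
[5] after Right: in B — A dirty, B dirty
[6] after Suck: in B — A dirty, B clean

in B — A dirty, B clean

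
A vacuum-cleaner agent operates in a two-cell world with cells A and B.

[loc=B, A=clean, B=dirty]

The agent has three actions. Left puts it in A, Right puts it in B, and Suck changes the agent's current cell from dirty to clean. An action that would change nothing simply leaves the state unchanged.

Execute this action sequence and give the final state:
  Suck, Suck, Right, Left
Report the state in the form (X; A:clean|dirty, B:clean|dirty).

[1] after Suck: (B; A:clean, B:clean)
[2] after Suck: (B; A:clean, B:clean)
[3] after Right: (B; A:clean, B:clean)
[4] after Left: (A; A:clean, B:clean)

(A; A:clean, B:clean)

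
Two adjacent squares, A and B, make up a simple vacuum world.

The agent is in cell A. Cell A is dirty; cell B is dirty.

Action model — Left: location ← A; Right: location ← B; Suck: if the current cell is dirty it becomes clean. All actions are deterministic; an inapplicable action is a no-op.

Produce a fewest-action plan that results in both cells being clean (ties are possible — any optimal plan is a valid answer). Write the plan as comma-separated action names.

Suck, Right, Suck

1) do Suck; now (A; A:clean, B:dirty)
2) do Right; now (B; A:clean, B:dirty)
3) do Suck; now (B; A:clean, B:clean)
min 3: Suck A + move + Suck B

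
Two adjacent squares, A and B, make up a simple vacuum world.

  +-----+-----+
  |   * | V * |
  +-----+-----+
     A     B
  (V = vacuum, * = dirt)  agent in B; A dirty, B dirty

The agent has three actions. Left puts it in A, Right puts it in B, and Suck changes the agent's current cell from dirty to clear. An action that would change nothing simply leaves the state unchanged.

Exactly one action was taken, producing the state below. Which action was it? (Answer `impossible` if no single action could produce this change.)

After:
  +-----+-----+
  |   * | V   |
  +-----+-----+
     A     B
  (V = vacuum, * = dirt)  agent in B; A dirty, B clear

Suck

try  Left: in A — A dirty, B dirty
try Right: in B — A dirty, B dirty
try  Suck: in B — A dirty, B clear  ← match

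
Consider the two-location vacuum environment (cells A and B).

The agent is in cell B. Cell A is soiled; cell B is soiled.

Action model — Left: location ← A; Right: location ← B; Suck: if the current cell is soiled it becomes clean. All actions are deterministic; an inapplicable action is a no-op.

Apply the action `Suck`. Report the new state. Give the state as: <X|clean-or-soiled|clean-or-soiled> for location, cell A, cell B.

start: <B|soiled|soiled>
1) do Suck; now <B|soiled|clean>

<B|soiled|clean>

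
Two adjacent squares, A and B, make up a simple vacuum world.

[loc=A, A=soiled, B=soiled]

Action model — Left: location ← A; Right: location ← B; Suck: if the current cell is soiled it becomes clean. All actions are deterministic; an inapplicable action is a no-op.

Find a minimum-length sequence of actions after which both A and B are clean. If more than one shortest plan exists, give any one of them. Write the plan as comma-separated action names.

[1] after Suck: loc=A A=clean B=soiled
[2] after Right: loc=B A=clean B=soiled
[3] after Suck: loc=B A=clean B=clean
min 3: Suck A + move + Suck B

Suck, Right, Suck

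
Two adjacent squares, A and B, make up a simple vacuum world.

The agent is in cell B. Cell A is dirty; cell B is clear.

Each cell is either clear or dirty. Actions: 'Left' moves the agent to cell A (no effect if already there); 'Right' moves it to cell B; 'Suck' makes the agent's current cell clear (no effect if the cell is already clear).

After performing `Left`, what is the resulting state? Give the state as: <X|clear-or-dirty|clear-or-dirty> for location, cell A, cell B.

<A|dirty|clear>

start: <B|dirty|clear>
[1] after Left: <A|dirty|clear>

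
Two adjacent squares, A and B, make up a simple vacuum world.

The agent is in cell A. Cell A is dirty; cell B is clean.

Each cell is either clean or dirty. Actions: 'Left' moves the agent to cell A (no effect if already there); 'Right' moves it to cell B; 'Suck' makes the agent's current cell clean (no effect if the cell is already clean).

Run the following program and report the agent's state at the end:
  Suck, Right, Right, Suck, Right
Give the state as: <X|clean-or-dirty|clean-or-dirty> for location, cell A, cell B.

<B|clean|clean>

Suck (#1): <A|clean|clean>
Right (#2): <B|clean|clean>
Right (#3): <B|clean|clean>
Suck (#4): <B|clean|clean>
Right (#5): <B|clean|clean>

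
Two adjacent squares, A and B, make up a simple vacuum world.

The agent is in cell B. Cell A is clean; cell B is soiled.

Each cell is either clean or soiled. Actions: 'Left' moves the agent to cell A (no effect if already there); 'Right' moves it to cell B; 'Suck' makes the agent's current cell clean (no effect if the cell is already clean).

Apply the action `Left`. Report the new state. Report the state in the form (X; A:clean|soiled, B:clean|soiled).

(A; A:clean, B:soiled)

start: (B; A:clean, B:soiled)
Left (#1): (A; A:clean, B:soiled)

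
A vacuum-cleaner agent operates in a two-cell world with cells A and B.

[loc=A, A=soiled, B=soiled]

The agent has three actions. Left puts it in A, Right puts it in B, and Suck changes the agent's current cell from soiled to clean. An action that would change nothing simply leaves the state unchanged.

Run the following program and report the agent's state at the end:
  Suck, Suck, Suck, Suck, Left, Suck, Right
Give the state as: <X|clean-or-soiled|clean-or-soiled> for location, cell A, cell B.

<B|clean|soiled>

Suck (#1): <A|clean|soiled>
Suck (#2): <A|clean|soiled>
Suck (#3): <A|clean|soiled>
Suck (#4): <A|clean|soiled>
Left (#5): <A|clean|soiled>
Suck (#6): <A|clean|soiled>
Right (#7): <B|clean|soiled>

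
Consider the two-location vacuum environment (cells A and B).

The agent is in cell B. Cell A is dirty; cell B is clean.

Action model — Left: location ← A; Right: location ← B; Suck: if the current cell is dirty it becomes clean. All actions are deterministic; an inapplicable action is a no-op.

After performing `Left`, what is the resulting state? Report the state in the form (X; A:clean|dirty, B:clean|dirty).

(A; A:dirty, B:clean)

start: (B; A:dirty, B:clean)
step 1/1 (Left): (A; A:dirty, B:clean)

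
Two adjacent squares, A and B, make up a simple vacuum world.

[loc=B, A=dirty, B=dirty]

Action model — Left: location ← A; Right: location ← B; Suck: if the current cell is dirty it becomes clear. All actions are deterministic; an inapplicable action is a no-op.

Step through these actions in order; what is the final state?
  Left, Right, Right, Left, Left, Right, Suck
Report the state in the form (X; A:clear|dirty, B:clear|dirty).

(B; A:dirty, B:clear)

Left (#1): (A; A:dirty, B:dirty)
Right (#2): (B; A:dirty, B:dirty)
Right (#3): (B; A:dirty, B:dirty)
Left (#4): (A; A:dirty, B:dirty)
Left (#5): (A; A:dirty, B:dirty)
Right (#6): (B; A:dirty, B:dirty)
Suck (#7): (B; A:dirty, B:clear)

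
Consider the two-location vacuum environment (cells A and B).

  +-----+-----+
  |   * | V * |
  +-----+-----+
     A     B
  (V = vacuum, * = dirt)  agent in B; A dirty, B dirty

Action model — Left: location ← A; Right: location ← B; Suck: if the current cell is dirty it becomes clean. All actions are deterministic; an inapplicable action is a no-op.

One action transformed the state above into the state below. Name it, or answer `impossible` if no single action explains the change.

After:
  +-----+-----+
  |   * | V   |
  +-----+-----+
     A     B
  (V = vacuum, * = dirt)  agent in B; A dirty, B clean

Suck

try  Left: in A — A dirty, B dirty
try Right: in B — A dirty, B dirty
try  Suck: in B — A dirty, B clean  ← match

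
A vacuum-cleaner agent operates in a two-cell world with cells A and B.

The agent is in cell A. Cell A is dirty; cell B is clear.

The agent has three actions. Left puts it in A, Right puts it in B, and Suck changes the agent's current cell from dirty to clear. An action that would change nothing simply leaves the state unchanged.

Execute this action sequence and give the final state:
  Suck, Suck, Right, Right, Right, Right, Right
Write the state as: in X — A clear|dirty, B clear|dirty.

in B — A clear, B clear

1) do Suck; now in A — A clear, B clear
2) do Suck; now in A — A clear, B clear
3) do Right; now in B — A clear, B clear
4) do Right; now in B — A clear, B clear
5) do Right; now in B — A clear, B clear
6) do Right; now in B — A clear, B clear
7) do Right; now in B — A clear, B clear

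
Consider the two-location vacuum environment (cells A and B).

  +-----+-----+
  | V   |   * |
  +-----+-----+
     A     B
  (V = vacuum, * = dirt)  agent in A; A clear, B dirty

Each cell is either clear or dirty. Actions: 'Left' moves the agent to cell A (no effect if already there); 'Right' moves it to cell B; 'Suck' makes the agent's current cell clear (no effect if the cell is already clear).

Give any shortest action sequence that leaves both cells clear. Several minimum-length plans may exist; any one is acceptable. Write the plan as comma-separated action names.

Right, Suck

t=1 Right ⇒ in B — A clear, B dirty
t=2 Suck ⇒ in B — A clear, B clear
min 2: go B then Suck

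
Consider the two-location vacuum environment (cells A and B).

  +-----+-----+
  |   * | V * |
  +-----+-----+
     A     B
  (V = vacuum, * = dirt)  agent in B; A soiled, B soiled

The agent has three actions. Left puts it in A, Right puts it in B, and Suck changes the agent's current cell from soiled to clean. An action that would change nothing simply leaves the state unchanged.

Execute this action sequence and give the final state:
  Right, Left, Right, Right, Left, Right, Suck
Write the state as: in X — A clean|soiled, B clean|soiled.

step 1/7 (Right): in B — A soiled, B soiled
step 2/7 (Left): in A — A soiled, B soiled
step 3/7 (Right): in B — A soiled, B soiled
step 4/7 (Right): in B — A soiled, B soiled
step 5/7 (Left): in A — A soiled, B soiled
step 6/7 (Right): in B — A soiled, B soiled
step 7/7 (Suck): in B — A soiled, B clean

in B — A soiled, B clean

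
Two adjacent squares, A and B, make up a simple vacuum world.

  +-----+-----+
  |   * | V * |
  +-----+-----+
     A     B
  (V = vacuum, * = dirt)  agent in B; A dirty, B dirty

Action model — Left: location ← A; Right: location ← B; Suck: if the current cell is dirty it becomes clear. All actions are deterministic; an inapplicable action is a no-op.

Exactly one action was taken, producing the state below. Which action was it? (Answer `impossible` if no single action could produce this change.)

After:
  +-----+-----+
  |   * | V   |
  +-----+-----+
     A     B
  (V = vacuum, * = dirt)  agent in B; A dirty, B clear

try  Left: in A — A dirty, B dirty
try Right: in B — A dirty, B dirty
try  Suck: in B — A dirty, B clear  ← match

Suck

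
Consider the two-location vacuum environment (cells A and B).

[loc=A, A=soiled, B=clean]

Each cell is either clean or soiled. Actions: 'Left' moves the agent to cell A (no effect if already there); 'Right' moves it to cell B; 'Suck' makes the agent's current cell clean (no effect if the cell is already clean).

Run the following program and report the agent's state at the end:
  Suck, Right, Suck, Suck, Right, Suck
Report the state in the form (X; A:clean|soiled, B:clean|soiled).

1. Suck → (A; A:clean, B:clean)
2. Right → (B; A:clean, B:clean)
3. Suck → (B; A:clean, B:clean)
4. Suck → (B; A:clean, B:clean)
5. Right → (B; A:clean, B:clean)
6. Suck → (B; A:clean, B:clean)

(B; A:clean, B:clean)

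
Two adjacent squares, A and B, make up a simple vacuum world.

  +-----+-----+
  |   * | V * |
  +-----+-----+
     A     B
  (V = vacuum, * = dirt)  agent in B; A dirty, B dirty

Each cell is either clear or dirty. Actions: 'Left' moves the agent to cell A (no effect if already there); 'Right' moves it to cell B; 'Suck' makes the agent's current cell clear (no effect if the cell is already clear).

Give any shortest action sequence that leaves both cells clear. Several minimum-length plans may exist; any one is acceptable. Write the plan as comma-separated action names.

Suck, Left, Suck

Suck (#1): <B|dirty|clear>
Left (#2): <A|dirty|clear>
Suck (#3): <A|clear|clear>
min 3: Suck B + move + Suck A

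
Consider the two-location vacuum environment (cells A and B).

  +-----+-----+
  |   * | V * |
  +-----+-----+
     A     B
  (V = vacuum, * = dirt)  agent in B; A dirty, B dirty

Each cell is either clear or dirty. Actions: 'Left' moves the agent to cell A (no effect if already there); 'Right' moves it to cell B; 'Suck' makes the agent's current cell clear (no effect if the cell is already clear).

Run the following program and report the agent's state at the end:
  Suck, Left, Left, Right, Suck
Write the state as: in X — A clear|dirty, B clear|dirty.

in B — A dirty, B clear

step 1/5 (Suck): in B — A dirty, B clear
step 2/5 (Left): in A — A dirty, B clear
step 3/5 (Left): in A — A dirty, B clear
step 4/5 (Right): in B — A dirty, B clear
step 5/5 (Suck): in B — A dirty, B clear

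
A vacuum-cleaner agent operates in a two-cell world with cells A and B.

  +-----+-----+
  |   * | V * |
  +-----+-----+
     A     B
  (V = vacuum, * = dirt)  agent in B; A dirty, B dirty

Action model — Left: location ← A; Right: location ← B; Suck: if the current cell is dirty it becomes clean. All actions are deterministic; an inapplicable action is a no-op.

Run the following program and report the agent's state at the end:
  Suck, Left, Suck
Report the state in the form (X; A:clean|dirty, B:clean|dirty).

Suck (#1): (B; A:dirty, B:clean)
Left (#2): (A; A:dirty, B:clean)
Suck (#3): (A; A:clean, B:clean)

(A; A:clean, B:clean)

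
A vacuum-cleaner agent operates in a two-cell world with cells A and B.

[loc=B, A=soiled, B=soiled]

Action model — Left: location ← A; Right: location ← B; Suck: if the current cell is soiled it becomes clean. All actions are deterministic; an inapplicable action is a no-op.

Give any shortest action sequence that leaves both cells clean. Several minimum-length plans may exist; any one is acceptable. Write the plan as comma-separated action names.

1) do Suck; now in B — A soiled, B clean
2) do Left; now in A — A soiled, B clean
3) do Suck; now in A — A clean, B clean
min 3: Suck B + move + Suck A

Suck, Left, Suck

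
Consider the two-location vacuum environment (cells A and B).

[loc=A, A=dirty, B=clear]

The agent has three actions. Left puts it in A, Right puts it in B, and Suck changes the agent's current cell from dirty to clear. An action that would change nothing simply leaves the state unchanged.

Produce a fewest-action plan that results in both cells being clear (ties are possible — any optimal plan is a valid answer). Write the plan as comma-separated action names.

Suck (#1): loc=A A=clear B=clear
min 1: A is dirty, one Suck

Suck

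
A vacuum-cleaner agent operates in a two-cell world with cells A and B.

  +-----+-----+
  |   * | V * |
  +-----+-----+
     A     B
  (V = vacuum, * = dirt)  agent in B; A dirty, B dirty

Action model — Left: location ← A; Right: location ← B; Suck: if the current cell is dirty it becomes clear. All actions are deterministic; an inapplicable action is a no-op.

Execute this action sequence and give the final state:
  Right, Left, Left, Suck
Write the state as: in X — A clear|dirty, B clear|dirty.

in A — A clear, B dirty

Right (#1): in B — A dirty, B dirty
Left (#2): in A — A dirty, B dirty
Left (#3): in A — A dirty, B dirty
Suck (#4): in A — A clear, B dirty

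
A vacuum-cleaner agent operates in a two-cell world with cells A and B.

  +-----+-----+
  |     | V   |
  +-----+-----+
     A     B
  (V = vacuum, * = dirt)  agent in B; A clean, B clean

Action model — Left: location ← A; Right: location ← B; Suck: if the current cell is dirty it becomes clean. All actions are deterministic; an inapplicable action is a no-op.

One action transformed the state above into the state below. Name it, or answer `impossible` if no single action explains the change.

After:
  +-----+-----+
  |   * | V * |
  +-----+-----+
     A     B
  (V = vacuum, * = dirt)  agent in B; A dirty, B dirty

try  Left: in A — A clean, B clean
try Right: in B — A clean, B clean
try  Suck: in B — A clean, B clean
no single action produces the after-state

impossible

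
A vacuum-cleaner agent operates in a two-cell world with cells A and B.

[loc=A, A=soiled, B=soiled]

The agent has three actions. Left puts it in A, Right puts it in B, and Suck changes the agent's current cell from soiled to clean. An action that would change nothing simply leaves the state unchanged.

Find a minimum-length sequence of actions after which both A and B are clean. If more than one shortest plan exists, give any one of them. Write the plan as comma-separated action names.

Suck, Right, Suck

1. Suck → <A|clean|soiled>
2. Right → <B|clean|soiled>
3. Suck → <B|clean|clean>
min 3: Suck A + move + Suck B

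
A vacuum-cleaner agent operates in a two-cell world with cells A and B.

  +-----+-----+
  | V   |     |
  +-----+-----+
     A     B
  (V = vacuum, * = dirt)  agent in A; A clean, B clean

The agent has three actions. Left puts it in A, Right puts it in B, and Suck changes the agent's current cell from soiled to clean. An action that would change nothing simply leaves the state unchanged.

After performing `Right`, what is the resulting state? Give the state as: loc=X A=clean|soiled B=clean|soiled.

loc=B A=clean B=clean

start: loc=A A=clean B=clean
t=1 Right ⇒ loc=B A=clean B=clean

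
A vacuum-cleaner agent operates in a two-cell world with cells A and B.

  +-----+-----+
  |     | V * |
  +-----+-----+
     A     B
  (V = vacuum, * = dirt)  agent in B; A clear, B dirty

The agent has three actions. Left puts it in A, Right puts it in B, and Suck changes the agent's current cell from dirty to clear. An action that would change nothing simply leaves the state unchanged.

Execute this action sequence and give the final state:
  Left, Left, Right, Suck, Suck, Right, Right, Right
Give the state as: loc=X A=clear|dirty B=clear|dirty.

1. Left → loc=A A=clear B=dirty
2. Left → loc=A A=clear B=dirty
3. Right → loc=B A=clear B=dirty
4. Suck → loc=B A=clear B=clear
5. Suck → loc=B A=clear B=clear
6. Right → loc=B A=clear B=clear
7. Right → loc=B A=clear B=clear
8. Right → loc=B A=clear B=clear

loc=B A=clear B=clear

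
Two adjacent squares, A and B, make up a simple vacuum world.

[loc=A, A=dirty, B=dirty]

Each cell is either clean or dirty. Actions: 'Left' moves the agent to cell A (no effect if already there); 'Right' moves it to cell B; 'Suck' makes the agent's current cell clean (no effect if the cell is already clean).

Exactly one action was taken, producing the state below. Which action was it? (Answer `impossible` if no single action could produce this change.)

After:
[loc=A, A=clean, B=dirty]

try  Left: (A; A:dirty, B:dirty)
try Right: (B; A:dirty, B:dirty)
try  Suck: (A; A:clean, B:dirty)  ← match

Suck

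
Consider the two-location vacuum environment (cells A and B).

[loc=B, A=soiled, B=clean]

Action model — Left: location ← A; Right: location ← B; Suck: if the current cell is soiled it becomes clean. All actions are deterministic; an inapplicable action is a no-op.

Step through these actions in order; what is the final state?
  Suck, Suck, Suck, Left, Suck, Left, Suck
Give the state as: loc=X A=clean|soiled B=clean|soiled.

loc=A A=clean B=clean

1) do Suck; now loc=B A=soiled B=clean
2) do Suck; now loc=B A=soiled B=clean
3) do Suck; now loc=B A=soiled B=clean
4) do Left; now loc=A A=soiled B=clean
5) do Suck; now loc=A A=clean B=clean
6) do Left; now loc=A A=clean B=clean
7) do Suck; now loc=A A=clean B=clean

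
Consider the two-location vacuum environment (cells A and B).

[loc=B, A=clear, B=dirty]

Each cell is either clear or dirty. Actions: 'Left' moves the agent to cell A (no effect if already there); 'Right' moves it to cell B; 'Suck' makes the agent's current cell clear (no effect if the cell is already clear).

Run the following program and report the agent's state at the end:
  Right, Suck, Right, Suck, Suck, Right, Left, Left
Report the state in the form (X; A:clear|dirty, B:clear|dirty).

(A; A:clear, B:clear)

t=1 Right ⇒ (B; A:clear, B:dirty)
t=2 Suck ⇒ (B; A:clear, B:clear)
t=3 Right ⇒ (B; A:clear, B:clear)
t=4 Suck ⇒ (B; A:clear, B:clear)
t=5 Suck ⇒ (B; A:clear, B:clear)
t=6 Right ⇒ (B; A:clear, B:clear)
t=7 Left ⇒ (A; A:clear, B:clear)
t=8 Left ⇒ (A; A:clear, B:clear)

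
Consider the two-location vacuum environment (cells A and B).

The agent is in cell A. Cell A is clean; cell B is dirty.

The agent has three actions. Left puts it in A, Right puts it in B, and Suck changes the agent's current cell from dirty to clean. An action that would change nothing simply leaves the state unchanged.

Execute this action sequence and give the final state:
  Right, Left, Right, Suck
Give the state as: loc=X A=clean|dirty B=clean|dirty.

1. Right → loc=B A=clean B=dirty
2. Left → loc=A A=clean B=dirty
3. Right → loc=B A=clean B=dirty
4. Suck → loc=B A=clean B=clean

loc=B A=clean B=clean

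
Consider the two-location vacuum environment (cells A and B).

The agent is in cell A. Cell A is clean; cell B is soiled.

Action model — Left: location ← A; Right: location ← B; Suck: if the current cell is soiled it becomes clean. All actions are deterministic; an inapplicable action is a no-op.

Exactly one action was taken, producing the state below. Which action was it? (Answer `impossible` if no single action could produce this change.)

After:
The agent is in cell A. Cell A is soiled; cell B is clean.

try  Left: in A — A clean, B soiled
try Right: in B — A clean, B soiled
try  Suck: in A — A clean, B soiled
no single action produces the after-state

impossible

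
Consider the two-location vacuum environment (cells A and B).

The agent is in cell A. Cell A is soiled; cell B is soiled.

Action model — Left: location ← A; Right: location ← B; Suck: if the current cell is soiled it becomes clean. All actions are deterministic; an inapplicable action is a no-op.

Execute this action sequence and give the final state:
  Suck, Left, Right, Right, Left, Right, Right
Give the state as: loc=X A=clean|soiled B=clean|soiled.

loc=B A=clean B=soiled

t=1 Suck ⇒ loc=A A=clean B=soiled
t=2 Left ⇒ loc=A A=clean B=soiled
t=3 Right ⇒ loc=B A=clean B=soiled
t=4 Right ⇒ loc=B A=clean B=soiled
t=5 Left ⇒ loc=A A=clean B=soiled
t=6 Right ⇒ loc=B A=clean B=soiled
t=7 Right ⇒ loc=B A=clean B=soiled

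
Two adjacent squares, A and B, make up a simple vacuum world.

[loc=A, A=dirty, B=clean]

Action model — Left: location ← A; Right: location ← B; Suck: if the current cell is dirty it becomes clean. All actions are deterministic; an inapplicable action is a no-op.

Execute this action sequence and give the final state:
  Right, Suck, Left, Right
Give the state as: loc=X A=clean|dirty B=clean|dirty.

t=1 Right ⇒ loc=B A=dirty B=clean
t=2 Suck ⇒ loc=B A=dirty B=clean
t=3 Left ⇒ loc=A A=dirty B=clean
t=4 Right ⇒ loc=B A=dirty B=clean

loc=B A=dirty B=clean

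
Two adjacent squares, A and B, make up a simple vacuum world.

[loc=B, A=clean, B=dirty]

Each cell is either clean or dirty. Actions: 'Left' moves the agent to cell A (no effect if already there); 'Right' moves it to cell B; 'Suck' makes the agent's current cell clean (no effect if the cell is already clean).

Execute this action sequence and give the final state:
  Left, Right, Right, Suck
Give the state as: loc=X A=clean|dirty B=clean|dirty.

Left (#1): loc=A A=clean B=dirty
Right (#2): loc=B A=clean B=dirty
Right (#3): loc=B A=clean B=dirty
Suck (#4): loc=B A=clean B=clean

loc=B A=clean B=clean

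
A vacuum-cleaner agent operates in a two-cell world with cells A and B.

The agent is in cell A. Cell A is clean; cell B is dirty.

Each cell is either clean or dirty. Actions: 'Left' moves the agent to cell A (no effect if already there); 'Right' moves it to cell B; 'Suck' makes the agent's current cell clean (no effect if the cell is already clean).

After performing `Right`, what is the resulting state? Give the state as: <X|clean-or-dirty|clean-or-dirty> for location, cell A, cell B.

start: <A|clean|dirty>
Right (#1): <B|clean|dirty>

<B|clean|dirty>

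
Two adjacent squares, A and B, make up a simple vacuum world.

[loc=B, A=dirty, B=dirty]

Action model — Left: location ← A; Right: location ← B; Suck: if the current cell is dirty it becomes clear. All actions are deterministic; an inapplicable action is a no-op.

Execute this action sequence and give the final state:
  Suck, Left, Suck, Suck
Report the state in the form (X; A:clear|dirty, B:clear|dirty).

1. Suck → (B; A:dirty, B:clear)
2. Left → (A; A:dirty, B:clear)
3. Suck → (A; A:clear, B:clear)
4. Suck → (A; A:clear, B:clear)

(A; A:clear, B:clear)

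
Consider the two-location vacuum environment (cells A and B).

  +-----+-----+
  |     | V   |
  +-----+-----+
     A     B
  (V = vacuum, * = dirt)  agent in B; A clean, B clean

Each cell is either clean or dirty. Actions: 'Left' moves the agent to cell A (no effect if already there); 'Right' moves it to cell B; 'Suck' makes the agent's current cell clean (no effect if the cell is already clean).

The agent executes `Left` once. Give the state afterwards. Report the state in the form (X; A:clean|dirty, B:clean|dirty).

start: (B; A:clean, B:clean)
1. Left → (A; A:clean, B:clean)

(A; A:clean, B:clean)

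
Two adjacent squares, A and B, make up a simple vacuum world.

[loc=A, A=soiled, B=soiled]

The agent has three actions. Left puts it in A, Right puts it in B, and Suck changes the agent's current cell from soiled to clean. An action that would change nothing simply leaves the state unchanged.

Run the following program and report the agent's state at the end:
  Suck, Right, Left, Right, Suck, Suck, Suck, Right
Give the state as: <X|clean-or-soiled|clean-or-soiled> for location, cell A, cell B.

1. Suck → <A|clean|soiled>
2. Right → <B|clean|soiled>
3. Left → <A|clean|soiled>
4. Right → <B|clean|soiled>
5. Suck → <B|clean|clean>
6. Suck → <B|clean|clean>
7. Suck → <B|clean|clean>
8. Right → <B|clean|clean>

<B|clean|clean>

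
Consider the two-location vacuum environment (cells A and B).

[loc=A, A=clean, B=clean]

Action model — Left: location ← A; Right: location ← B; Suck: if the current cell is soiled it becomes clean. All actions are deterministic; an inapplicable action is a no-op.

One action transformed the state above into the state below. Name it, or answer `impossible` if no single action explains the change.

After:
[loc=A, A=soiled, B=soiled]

impossible

try  Left: (A; A:clean, B:clean)
try Right: (B; A:clean, B:clean)
try  Suck: (A; A:clean, B:clean)
no single action produces the after-state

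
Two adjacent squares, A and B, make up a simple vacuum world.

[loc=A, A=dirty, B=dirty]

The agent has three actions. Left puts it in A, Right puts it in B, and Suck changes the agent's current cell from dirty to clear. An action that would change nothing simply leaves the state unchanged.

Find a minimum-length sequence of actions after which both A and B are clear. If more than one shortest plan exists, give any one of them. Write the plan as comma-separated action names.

Suck, Right, Suck

1. Suck → <A|clear|dirty>
2. Right → <B|clear|dirty>
3. Suck → <B|clear|clear>
min 3: Suck A + move + Suck B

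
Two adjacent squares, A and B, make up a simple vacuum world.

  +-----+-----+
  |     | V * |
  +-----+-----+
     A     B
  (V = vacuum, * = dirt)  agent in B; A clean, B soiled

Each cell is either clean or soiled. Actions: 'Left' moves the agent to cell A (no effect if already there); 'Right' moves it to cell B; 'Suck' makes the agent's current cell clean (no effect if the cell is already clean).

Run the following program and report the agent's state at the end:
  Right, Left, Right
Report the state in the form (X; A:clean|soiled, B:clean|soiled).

[1] after Right: (B; A:clean, B:soiled)
[2] after Left: (A; A:clean, B:soiled)
[3] after Right: (B; A:clean, B:soiled)

(B; A:clean, B:soiled)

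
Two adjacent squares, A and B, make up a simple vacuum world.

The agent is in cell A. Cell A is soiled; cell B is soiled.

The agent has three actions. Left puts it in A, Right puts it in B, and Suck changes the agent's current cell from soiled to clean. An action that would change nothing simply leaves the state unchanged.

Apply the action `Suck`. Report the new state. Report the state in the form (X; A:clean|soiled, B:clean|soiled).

(A; A:clean, B:soiled)

start: (A; A:soiled, B:soiled)
t=1 Suck ⇒ (A; A:clean, B:soiled)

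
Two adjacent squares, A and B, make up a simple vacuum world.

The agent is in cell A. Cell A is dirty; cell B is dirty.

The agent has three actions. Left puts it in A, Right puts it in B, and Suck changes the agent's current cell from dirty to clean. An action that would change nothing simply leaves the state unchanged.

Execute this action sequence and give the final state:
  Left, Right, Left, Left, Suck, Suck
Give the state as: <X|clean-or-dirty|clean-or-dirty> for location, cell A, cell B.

Left (#1): <A|dirty|dirty>
Right (#2): <B|dirty|dirty>
Left (#3): <A|dirty|dirty>
Left (#4): <A|dirty|dirty>
Suck (#5): <A|clean|dirty>
Suck (#6): <A|clean|dirty>

<A|clean|dirty>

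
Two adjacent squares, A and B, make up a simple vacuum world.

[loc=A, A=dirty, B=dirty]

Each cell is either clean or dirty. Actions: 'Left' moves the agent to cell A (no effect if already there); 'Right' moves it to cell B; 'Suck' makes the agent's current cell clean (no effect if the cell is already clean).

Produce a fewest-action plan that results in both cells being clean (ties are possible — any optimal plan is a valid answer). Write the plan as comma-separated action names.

Suck, Right, Suck

1. Suck → (A; A:clean, B:dirty)
2. Right → (B; A:clean, B:dirty)
3. Suck → (B; A:clean, B:clean)
min 3: Suck A + move + Suck B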